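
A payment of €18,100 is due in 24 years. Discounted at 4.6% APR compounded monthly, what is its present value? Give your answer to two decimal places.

Periodic rate i = 0.046/12 = 0.00383333; n = 24 × 12 = 288 periods.
Discount factor = (1+0.00383333)^(−288) = 0.332243; PV = 18,100 × 0.332243 = 6,013.5938

€6,013.59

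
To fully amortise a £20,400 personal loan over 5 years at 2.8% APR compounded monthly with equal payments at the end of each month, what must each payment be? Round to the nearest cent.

With 12 periods per year: i = 0.00233333, n = 60.
PMT = 20400 / ( [1 − (1+0.00233333)^(−60)] / 0.00233333 ) = 20400 / 55.928562 = 364.7510

£364.75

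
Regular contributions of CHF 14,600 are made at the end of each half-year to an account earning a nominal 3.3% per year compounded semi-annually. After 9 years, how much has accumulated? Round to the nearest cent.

Periodic rate i = 0.033/2 = 0.0165; n = 9 × 2 = 18 periods.
FV = 14600 × [(1+0.0165)^18 − 1] / 0.0165 = 14600 × 20.761060 = 303,111.4807

CHF 303,111.48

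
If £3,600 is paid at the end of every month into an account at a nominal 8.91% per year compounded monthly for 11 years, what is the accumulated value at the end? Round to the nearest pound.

£802,469

Periodic rate i = 0.0891/12 = 0.007425; n = 11 × 12 = 132 periods.
FV = 3600 × [(1+0.007425)^132 − 1] / 0.007425 = 3600 × 222.908008 = 802,468.8286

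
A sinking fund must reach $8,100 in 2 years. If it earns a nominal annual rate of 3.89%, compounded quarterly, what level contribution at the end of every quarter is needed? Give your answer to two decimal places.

$978.54

i = 0.0389/4 = 0.009725 per quarter; n = 2·4 = 8.
FV-annuity factor = 8.277661; PMT = 8100 / 8.277661 = 978.5373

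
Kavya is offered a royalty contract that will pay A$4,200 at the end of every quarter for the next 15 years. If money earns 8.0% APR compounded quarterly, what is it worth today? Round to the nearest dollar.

Periodic rate i = 0.08/4 = 0.02; n = 15 × 4 = 60 periods.
PV = PMT · [1 − (1+i)^(−n)] / i = 4200 · 34.760887 = 145,995.7240

A$145,996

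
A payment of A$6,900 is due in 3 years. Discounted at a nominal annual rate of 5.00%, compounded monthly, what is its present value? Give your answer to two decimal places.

A$5,940.74

i = 0.05/12 = 0.00416667 per month; n = 3·12 = 36.
Discount factor = (1+0.00416667)^(−36) = 0.860976; PV = 6,900 × 0.860976 = 5,940.7361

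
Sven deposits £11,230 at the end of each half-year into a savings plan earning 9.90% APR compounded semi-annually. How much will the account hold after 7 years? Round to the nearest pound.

Periodic rate i = 0.099/2 = 0.0495; n = 7 × 2 = 14 periods.
Accumulation factor s(14|0.0495) = 19.530764; FV = 11230 × 19.530764 = 219,330.4832

£219,330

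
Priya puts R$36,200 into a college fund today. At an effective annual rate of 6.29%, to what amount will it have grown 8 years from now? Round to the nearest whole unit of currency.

FV = 36,200 × (1 + 0.0629)^8 = 58,972.2675

R$58,972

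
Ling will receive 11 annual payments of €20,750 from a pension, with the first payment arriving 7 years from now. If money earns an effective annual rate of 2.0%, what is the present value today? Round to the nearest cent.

PV at t=6 (ordinary 11-year annuity): 20750 × a(11|0.02) = 20750 × 9.786848 = 203,077.0969
PV₀ = 203,077.0969 / (1+0.02)^6 = 203,077.0969 / 1.126162 = 180,326.6505

€180,326.65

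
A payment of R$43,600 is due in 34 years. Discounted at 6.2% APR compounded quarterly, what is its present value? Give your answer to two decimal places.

i = 0.062/4 = 0.0155 per quarter; n = 34·4 = 136.
PV = 43,600 / (1 + 0.0155)^136 = 43,600 / 8.099723 = 5,382.9001

R$5,382.90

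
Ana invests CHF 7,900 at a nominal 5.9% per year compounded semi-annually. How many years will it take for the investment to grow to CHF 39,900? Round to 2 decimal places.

Periodic rate i = 0.059/2 = 0.0295.
n = ln(39900/7900) / ln(1+0.0295) = ln(5.05063) / 0.029073 = 55.7046 half-years
= 55.7046/2 years

27.85 years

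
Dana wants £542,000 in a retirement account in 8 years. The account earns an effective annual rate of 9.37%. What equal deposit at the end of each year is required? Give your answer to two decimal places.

£48,490.82

FV-annuity factor = 11.177373; PMT = 542000 / 11.177373 = 48,490.8217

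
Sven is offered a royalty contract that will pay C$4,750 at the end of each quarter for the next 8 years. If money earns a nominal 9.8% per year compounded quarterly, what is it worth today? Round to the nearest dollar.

Periodic rate i = 0.098/4 = 0.0245; n = 8 × 4 = 32 periods.
Annuity factor a(32|0.0245) = 22.003627; PV = 4750 × 22.003627 = 104,517.2305

C$104,517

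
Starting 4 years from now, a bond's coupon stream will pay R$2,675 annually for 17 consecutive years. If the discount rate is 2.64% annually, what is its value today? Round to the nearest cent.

Value one period before first payment (t=3): 2675 × [1 − (1+0.0264)^(−17)] / 0.0264 = 2675 × 13.556012 = 36,262.3324
Discount back 3 years: 36,262.3324 × (1+0.0264)^(−3) = 36,262.3324 × 0.924805 = 33,535.5787

R$33,535.58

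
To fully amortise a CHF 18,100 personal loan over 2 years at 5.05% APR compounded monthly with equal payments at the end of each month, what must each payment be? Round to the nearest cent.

CHF 794.48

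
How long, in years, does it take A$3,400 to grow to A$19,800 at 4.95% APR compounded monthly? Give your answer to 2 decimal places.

Periodic rate i = 0.0495/12 = 0.004125.
n = ln(19800/3400) / ln(1+0.004125) = ln(5.82353) / 0.004117 = 428.0092 months
= 428.0092/12 years

35.67 years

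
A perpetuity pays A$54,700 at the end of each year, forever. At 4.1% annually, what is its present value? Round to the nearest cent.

PV = C/r = 54700/0.041 = 1,334,146.3415

A$1,334,146.34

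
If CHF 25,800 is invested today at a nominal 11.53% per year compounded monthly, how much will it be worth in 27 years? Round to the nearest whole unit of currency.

CHF 571,700

i = 0.1153/12 = 0.00960833 per month; n = 27·12 = 324.
FV = 25,800 × (1 + 0.00960833)^324 = 571,699.6443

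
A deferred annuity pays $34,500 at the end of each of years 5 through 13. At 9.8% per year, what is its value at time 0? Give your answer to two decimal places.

$137,790.38

Value one period before first payment (t=4): 34500 × [1 − (1+0.098)^(−9)] / 0.098 = 34500 × 5.805093 = 200,275.7003
Discount back 4 years: 200,275.7003 × (1+0.098)^(−4) = 200,275.7003 × 0.688003 = 137,790.3802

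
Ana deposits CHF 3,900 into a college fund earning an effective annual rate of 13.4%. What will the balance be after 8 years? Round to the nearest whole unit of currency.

FV = PV·(1+i)^n = 3,900 × 2.734667 = 10,665.2010

CHF 10,665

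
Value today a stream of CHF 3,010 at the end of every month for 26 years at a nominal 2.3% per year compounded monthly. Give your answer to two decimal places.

CHF 706,342.01

Periodic rate i = 0.023/12 = 0.00191667; n = 26 × 12 = 312 periods.
PV = PMT · [1 − (1+i)^(−n)] / i = 3010 · 234.665118 = 706,342.0057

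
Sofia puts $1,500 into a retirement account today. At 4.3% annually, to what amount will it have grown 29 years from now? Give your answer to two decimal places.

1,500 × (1+0.043)^29 = 1,500 × 3.390353 = 5,085.5298

$5,085.53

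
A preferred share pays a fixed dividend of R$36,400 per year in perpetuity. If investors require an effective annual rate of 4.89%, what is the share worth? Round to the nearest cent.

PV = PMT / i = 36400 / 0.0489 = 744,376.2781

R$744,376.28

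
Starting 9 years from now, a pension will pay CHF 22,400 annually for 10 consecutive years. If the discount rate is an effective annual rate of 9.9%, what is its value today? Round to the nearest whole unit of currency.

CHF 64,957

PV at t=8 (ordinary 10-year annuity): 22400 × a(10|0.099) = 22400 × 6.171052 = 138,231.5727
PV₀ = 138,231.5727 / (1+0.099)^8 = 138,231.5727 / 2.128049 = 64,956.9627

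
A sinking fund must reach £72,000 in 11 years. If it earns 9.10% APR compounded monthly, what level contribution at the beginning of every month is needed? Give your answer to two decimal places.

i = 0.091/12 = 0.00758333 per month; n = 11·12 = 132.
FV-annuity factor × (1+i) = 227.303534; PMT = 72000 / 227.303534 = 316.7571

£316.76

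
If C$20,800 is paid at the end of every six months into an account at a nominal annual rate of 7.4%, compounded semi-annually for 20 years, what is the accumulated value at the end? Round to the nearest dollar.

C$1,842,266

Periodic rate i = 0.074/2 = 0.037; n = 20 × 2 = 40 periods.
Accumulation factor s(40|0.037) = 88.570497; FV = 20800 × 88.570497 = 1,842,266.3344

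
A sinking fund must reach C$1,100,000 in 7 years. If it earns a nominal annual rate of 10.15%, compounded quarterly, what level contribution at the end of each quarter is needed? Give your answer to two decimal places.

Periodic rate i = 0.1015/4 = 0.025375; n = 7 × 4 = 28 periods.
PMT = 1.1e+06 / ( [(1+0.025375)^28 − 1] / 0.025375 ) = 1.1e+06 / 40.080719 = 27,444.6172

C$27,444.62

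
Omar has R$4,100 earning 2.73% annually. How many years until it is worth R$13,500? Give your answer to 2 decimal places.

44.25 years

(1+i)^n = 13500/4100 = 3.29268, so n = ln 3.29268 / ln 1.0273 = 44.2453 years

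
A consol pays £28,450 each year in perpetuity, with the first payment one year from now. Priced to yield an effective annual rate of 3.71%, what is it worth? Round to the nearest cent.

PV = C/r = 28450/0.0371 = 766,846.3612

£766,846.36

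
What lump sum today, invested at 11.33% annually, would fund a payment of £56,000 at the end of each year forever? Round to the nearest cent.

£494,263.02

PV = C/r = 56000/0.1133 = 494,263.0185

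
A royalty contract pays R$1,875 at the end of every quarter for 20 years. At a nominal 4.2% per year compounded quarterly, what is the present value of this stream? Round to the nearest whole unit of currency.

R$101,142

Periodic rate i = 0.042/4 = 0.0105; n = 20 × 4 = 80 periods.
PV = PMT · [1 − (1+i)^(−n)] / i = 1875 · 53.942353 = 101,141.9125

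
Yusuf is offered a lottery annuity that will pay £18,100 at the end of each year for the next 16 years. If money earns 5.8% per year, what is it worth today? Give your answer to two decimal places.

PV = 18100 × [1 − (1+0.058)^(−16)] / 0.058 = 18100 × 10.246160 = 185,455.4994

£185,455.50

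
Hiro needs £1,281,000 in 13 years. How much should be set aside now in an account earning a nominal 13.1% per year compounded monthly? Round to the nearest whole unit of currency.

Periodic rate i = 0.131/12 = 0.0109167; n = 13 × 12 = 156 periods.
PV = FV·(1+i)^(−n) = 1,281,000 × 0.183825 = 235,479.7074

£235,480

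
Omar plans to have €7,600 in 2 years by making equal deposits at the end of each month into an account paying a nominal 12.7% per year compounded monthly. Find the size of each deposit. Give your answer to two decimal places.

€279.81

Periodic rate i = 0.127/12 = 0.0105833; n = 2 × 12 = 24 periods.
FV-annuity factor = 27.160850; PMT = 7600 / 27.160850 = 279.8145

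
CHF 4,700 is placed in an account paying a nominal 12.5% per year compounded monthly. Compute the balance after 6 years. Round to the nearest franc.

i = 0.125/12 = 0.0104167 per month; n = 6·12 = 72.
FV = 4,700 × (1 + 0.0104167)^72 = 9,911.3759

CHF 9,911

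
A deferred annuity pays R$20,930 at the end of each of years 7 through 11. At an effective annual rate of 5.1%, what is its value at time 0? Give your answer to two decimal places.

R$67,048.46

PV at t=6 (ordinary 5-year annuity): 20930 × a(5|0.051) = 20930 × 4.317535 = 90,366.0030
PV₀ = 90,366.0030 / (1+0.051)^6 = 90,366.0030 / 1.347772 = 67,048.4554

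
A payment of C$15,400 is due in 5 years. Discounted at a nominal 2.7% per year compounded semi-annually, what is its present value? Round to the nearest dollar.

C$13,467

Periodic rate i = 0.027/2 = 0.0135; n = 5 × 2 = 10 periods.
PV = 15,400 / (1 + 0.0135)^10 = 15,400 / 1.143504 = 13,467.3824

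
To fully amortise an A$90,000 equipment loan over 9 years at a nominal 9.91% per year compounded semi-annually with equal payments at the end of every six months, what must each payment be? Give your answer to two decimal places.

Periodic rate i = 0.0991/2 = 0.04955; n = 9 × 2 = 18 periods.
Annuity-PV factor = 11.730793; PMT = 90000 / 11.730793 = 7,672.1154

A$7,672.12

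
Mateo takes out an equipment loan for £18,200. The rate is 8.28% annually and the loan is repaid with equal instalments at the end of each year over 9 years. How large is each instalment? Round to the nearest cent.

Annuity-PV factor = 6.174802; PMT = 18200 / 6.174802 = 2,947.4628

£2,947.46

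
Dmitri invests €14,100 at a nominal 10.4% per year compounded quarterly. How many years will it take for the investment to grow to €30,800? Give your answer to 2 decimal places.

7.61 years

Periodic rate i = 0.104/4 = 0.026.
n = ln(30800/14100) / ln(1+0.026) = ln(2.18440) / 0.025668 = 30.4405 quarters
= 30.4405/4 years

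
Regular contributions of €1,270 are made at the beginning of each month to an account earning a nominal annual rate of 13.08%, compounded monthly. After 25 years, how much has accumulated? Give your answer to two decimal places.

€2,926,915.37

i = 0.1308/12 = 0.0109 per month; n = 25·12 = 300.
Accumulation factor s(300|0.0109) × (1+i) = 2304.657769; FV = 1270 × 2304.657769 = 2,926,915.3666
(annuity-due: payments at period start, so ×(1+i).)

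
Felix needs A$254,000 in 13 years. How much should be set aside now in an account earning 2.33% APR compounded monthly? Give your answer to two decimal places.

Periodic rate i = 0.0233/12 = 0.00194167; n = 13 × 12 = 156 periods.
Discount factor = (1+0.00194167)^(−156) = 0.738890; PV = 254,000 × 0.738890 = 187,678.0420

A$187,678.04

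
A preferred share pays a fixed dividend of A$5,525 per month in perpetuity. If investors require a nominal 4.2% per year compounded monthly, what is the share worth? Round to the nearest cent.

Periodic rate i = 0.042/12 = 0.0035.
PV = PMT / i = 5525 / 0.0035 = 1,578,571.4286

A$1,578,571.43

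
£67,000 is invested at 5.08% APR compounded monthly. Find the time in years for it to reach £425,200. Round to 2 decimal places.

36.45 years

Periodic rate i = 0.0508/12 = 0.00423333.
(1+i)^n = 425200/67000 = 6.34627, so n = ln 6.34627 / ln 1.00423 = 437.4273 months
= 437.4273/12 years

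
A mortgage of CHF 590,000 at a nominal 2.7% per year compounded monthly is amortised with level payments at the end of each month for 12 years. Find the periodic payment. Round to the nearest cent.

CHF 4,801.32

i = 0.027/12 = 0.00225 per month; n = 12·12 = 144.
Annuity-PV factor = 122.882880; PMT = 590000 / 122.882880 = 4,801.3198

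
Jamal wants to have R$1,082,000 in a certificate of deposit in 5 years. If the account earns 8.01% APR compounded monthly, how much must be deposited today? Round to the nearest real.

R$725,889

Periodic rate i = 0.0801/12 = 0.006675; n = 5 × 12 = 60 periods.
PV = 1,082,000 / (1 + 0.006675)^60 = 1,082,000 / 1.490586 = 725,889.0719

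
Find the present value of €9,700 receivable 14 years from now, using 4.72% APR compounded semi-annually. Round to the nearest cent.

i = 0.0472/2 = 0.0236 per half-year; n = 14·2 = 28.
PV = 9,700 / (1 + 0.0236)^28 = 9,700 / 1.921533 = 5,048.0538

€5,048.05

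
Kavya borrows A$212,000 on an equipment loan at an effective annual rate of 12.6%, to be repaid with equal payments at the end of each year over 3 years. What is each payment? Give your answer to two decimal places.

A$89,177.45

Annuity-PV factor = 2.377283; PMT = 212000 / 2.377283 = 89,177.4525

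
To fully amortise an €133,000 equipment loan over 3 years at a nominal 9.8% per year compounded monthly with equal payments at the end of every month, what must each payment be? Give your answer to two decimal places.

€4,279.06

With 12 periods per year: i = 0.00816667, n = 36.
PMT = 133000 / ( [1 − (1+0.00816667)^(−36)] / 0.00816667 ) = 133000 / 31.081606 = 4,279.0582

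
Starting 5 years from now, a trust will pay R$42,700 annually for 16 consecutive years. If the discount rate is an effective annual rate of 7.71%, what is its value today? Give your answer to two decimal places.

PV at t=4 (ordinary 16-year annuity): 42700 × a(16|0.0771) = 42700 × 9.017875 = 385,063.2597
PV₀ = 385,063.2597 / (1+0.0771)^4 = 385,063.2597 / 1.345935 = 286,093.4925

R$286,093.49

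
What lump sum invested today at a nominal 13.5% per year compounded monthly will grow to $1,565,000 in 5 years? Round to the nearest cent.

$799,838.43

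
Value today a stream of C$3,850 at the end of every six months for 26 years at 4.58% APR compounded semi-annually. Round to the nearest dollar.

Periodic rate i = 0.0458/2 = 0.0229; n = 26 × 2 = 52 periods.
PV = 3850 × [1 − (1+0.0229)^(−52)] / 0.0229 = 3850 × 30.214500 = 116,325.8250

C$116,326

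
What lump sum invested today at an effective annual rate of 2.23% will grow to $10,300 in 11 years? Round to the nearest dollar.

$8,081

PV = FV·(1+i)^(−n) = 10,300 × 0.784581 = 8,081.1889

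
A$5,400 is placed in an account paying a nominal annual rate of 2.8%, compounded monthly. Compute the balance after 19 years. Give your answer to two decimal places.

With 12 periods per year: i = 0.00233333, n = 228.
5,400 × (1+0.00233333)^228 = 5,400 × 1.701279 = 9,186.9064

A$9,186.91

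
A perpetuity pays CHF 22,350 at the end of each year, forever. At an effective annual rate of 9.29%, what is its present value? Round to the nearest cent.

CHF 240,581.27

PV = PMT / i = 22350 / 0.0929 = 240,581.2702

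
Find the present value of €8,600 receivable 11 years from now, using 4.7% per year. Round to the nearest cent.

€5,189.02

Discount factor = (1+0.047)^(−11) = 0.603374; PV = 8,600 × 0.603374 = 5,189.0153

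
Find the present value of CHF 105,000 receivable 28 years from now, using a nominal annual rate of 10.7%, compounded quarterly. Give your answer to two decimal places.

CHF 5,459.36

With 4 periods per year: i = 0.02675, n = 112.
Discount factor = (1+0.02675)^(−112) = 0.051994; PV = 105,000 × 0.051994 = 5,459.3584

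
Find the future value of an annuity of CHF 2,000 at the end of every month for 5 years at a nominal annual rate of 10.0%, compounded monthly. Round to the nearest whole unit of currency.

CHF 154,874

With 12 periods per year: i = 0.00833333, n = 60.
FV = PMT · [(1+i)^n − 1] / i = 2000 · 77.437072 = 154,874.1443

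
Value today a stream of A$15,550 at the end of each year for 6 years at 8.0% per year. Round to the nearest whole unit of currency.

A$71,886

Annuity factor a(6|0.08) = 4.622880; PV = 15550 × 4.622880 = 71,885.7788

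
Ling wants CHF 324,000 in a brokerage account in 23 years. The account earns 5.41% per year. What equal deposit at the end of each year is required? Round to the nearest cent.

PMT = 324000 / ( [(1+0.0541)^23 − 1] / 0.0541 ) = 324000 / 43.614688 = 7,428.6901

CHF 7,428.69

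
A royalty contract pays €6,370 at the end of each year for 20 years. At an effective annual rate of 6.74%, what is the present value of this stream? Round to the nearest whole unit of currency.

PV = PMT · [1 − (1+i)^(−n)] / i = 6370 · 10.811515 = 68,869.3499

€68,869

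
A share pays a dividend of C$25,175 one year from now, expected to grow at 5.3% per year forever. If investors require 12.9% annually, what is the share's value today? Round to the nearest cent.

C$331,250.00

PV = PMT / (i − g) = 25175 / (0.129 − 0.053) = 25175 / 0.076000 = 331,250.0000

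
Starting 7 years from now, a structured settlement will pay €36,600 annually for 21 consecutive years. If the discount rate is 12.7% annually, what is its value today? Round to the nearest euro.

PV at t=6 (ordinary 21-year annuity): 36600 × a(21|0.127) = 36600 × 7.234584 = 264,785.7827
Discount back 6 years: 264,785.7827 × (1+0.127)^(−6) = 264,785.7827 × 0.488041 = 129,226.3763

€129,226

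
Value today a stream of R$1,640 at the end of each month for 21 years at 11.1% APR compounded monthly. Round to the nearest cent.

Periodic rate i = 0.111/12 = 0.00925; n = 21 × 12 = 252 periods.
Annuity factor a(252|0.00925) = 97.486966; PV = 1640 × 97.486966 = 159,878.6238

R$159,878.62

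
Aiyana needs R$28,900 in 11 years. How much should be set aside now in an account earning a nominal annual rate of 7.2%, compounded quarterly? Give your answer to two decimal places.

R$13,182.43

i = 0.072/4 = 0.018 per quarter; n = 11·4 = 44.
PV = FV·(1+i)^(−n) = 28,900 × 0.456140 = 13,182.4342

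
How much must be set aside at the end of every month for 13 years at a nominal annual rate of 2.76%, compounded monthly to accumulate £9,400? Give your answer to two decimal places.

Periodic rate i = 0.0276/12 = 0.0023; n = 13 × 12 = 156 periods.
FV-annuity factor = 187.400333; PMT = 9400 / 187.400333 = 50.1600

£50.16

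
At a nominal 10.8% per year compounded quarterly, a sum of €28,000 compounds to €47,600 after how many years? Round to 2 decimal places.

4.98 years

Periodic rate i = 0.108/4 = 0.027.
n = ln(47600/28000) / ln(1+0.027) = ln(1.70000) / 0.026642 = 19.9170 quarters
= 19.9170/4 years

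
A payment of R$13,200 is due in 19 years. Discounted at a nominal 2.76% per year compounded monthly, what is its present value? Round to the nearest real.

R$7,818

Periodic rate i = 0.0276/12 = 0.0023; n = 19 × 12 = 228 periods.
PV = FV·(1+i)^(−n) = 13,200 × 0.592267 = 7,817.9234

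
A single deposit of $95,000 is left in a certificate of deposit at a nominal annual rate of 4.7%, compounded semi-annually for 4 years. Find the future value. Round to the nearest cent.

$114,400.09

i = 0.047/2 = 0.0235 per half-year; n = 4·2 = 8.
FV = PV·(1+i)^n = 95,000 × 1.204212 = 114,400.0940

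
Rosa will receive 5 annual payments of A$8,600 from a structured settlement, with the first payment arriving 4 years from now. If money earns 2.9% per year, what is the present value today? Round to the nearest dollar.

A$36,252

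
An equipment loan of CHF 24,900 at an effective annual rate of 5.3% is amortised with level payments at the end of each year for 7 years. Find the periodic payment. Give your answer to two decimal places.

CHF 4,350.12

PMT = 24900 / ( [1 − (1+0.053)^(−7)] / 0.053 ) = 24900 / 5.723986 = 4,350.1158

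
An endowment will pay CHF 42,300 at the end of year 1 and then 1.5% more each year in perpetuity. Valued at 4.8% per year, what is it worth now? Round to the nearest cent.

CHF 1,281,818.18

PV = D₁/(r − g) = 42300/(0.048 − 0.015) = 1,281,818.1818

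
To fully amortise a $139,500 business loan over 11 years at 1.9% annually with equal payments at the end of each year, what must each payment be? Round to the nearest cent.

Annuity-PV factor = 9.842753; PMT = 139500 / 9.842753 = 14,172.8647

$14,172.86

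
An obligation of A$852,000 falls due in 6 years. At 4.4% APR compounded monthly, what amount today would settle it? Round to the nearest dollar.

A$654,629

Periodic rate i = 0.044/12 = 0.00366667; n = 6 × 12 = 72 periods.
Discount factor = (1+0.00366667)^(−72) = 0.768344; PV = 852,000 × 0.768344 = 654,629.4478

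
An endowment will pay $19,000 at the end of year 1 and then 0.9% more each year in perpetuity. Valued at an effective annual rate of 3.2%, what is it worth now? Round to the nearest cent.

PV = D₁/(r − g) = 19000/(0.032 − 0.009) = 826,086.9565

$826,086.96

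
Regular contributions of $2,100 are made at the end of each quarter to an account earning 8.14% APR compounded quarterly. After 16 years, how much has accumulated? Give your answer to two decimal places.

$271,435.15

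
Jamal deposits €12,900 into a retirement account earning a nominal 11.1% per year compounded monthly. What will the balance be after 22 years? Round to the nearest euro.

€146,643

Periodic rate i = 0.111/12 = 0.00925; n = 22 × 12 = 264 periods.
FV = PV·(1+i)^n = 12,900 × 11.367688 = 146,643.1713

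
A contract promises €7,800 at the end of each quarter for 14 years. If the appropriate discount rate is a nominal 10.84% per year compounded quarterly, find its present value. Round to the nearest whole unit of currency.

€223,434

i = 0.1084/4 = 0.0271 per quarter; n = 14·4 = 56.
PV = 7800 × [1 − (1+0.0271)^(−56)] / 0.0271 = 7800 × 28.645354 = 223,433.7603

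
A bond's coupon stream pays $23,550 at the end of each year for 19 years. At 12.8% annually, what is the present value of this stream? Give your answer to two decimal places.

$165,324.53

PV = PMT · [1 − (1+i)^(−n)] / i = 23550 · 7.020150 = 165,324.5293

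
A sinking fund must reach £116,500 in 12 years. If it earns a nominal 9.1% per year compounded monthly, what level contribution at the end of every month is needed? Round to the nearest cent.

£448.92

Periodic rate i = 0.091/12 = 0.00758333; n = 12 × 12 = 144 periods.
PMT = 116500 / ( [(1+0.00758333)^144 − 1] / 0.00758333 ) = 116500 / 259.513348 = 448.9172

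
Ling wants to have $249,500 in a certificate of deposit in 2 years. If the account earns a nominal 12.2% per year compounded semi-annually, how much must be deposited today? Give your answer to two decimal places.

$196,883.36

With 2 periods per year: i = 0.061, n = 4.
PV = 249,500 / (1 + 0.061)^4 = 249,500 / 1.267248 = 196,883.3609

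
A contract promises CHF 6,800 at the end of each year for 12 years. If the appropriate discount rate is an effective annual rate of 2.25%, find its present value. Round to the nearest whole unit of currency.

PV = 6800 × [1 − (1+0.0225)^(−12)] / 0.0225 = 6800 × 10.414779 = 70,820.4960

CHF 70,820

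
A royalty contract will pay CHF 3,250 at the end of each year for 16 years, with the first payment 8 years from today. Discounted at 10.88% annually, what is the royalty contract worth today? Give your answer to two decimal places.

CHF 11,719.78

Value one period before first payment (t=7): 3250 × [1 − (1+0.1088)^(−16)] / 0.1088 = 3250 × 7.430338 = 24,148.5970
PV₀ = 24,148.5970 / (1+0.1088)^7 = 24,148.5970 / 2.060500 = 11,719.7780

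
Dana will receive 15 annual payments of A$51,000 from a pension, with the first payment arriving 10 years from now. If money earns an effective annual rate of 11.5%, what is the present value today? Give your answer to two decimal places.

A$133,964.62

Value one period before first payment (t=9): 51000 × [1 − (1+0.115)^(−15)] / 0.115 = 51000 × 6.996708 = 356,832.0999
Discount back 9 years: 356,832.0999 × (1+0.115)^(−9) = 356,832.0999 × 0.375428 = 133,964.6178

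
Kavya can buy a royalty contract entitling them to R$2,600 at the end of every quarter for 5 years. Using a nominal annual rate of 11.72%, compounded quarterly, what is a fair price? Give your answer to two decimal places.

R$38,932.97

With 4 periods per year: i = 0.0293, n = 20.
PV = 2600 × [1 − (1+0.0293)^(−20)] / 0.0293 = 2600 × 14.974218 = 38,932.9665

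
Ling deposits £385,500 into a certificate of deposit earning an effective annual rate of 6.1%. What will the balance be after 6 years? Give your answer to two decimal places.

£549,941.74

FV = PV·(1+i)^n = 385,500 × 1.426567 = 549,941.7430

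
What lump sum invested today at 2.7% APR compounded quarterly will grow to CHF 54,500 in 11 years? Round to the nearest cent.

With 4 periods per year: i = 0.00675, n = 44.
PV = FV·(1+i)^(−n) = 54,500 × 0.743786 = 40,536.3292

CHF 40,536.33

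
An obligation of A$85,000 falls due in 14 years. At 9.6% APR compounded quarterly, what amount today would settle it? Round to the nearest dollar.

A$22,523

Periodic rate i = 0.096/4 = 0.024; n = 14 × 4 = 56 periods.
PV = FV·(1+i)^(−n) = 85,000 × 0.264973 = 22,522.7468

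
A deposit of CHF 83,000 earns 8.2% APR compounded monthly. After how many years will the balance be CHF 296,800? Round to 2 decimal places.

Periodic rate i = 0.082/12 = 0.00683333.
n = ln(296800/83000) / ln(1+0.00683333) = ln(3.57590) / 0.006810 = 187.1073 months
= 187.1073/12 years

15.59 years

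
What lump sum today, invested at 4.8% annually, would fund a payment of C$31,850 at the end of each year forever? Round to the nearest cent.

C$663,541.67

PV = C/r = 31850/0.048 = 663,541.6667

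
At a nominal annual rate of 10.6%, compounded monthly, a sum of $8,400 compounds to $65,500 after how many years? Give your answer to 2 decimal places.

19.46 years

Periodic rate i = 0.106/12 = 0.00883333.
n = ln(65500/8400) / ln(1+0.00883333) = ln(7.79762) / 0.008795 = 233.5332 months
= 233.5332/12 years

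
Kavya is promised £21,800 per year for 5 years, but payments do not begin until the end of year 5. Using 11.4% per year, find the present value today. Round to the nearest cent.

£51,793.95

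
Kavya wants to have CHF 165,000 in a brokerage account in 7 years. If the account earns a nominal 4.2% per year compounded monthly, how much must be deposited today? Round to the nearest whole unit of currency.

i = 0.042/12 = 0.0035 per month; n = 7·12 = 84.
PV = FV·(1+i)^(−n) = 165,000 × 0.745659 = 123,033.7584

CHF 123,034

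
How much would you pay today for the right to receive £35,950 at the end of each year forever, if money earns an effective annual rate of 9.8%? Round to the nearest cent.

PV = C/r = 35950/0.098 = 366,836.7347

£366,836.73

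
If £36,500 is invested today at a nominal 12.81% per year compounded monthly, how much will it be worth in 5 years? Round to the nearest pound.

Periodic rate i = 0.1281/12 = 0.010675; n = 5 × 12 = 60 periods.
36,500 × (1+0.010675)^60 = 36,500 × 1.890999 = 69,021.4778

£69,021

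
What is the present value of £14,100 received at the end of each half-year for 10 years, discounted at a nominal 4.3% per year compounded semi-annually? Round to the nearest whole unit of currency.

Periodic rate i = 0.043/2 = 0.0215; n = 10 × 2 = 20 periods.
Annuity factor a(20|0.0215) = 16.117190; PV = 14100 × 16.117190 = 227,252.3746

£227,252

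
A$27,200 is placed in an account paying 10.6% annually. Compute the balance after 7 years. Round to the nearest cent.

FV = PV·(1+i)^n = 27,200 × 2.024351 = 55,062.3564

A$55,062.36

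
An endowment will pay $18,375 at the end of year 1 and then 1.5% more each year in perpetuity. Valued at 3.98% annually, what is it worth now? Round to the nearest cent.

$740,927.42

PV = D₁/(r − g) = 18375/(0.0398 − 0.015) = 740,927.4194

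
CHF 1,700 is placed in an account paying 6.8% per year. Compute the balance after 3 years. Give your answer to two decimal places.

CHF 2,070.92

FV = 1,700 × (1 + 0.068)^3 = 2,070.9169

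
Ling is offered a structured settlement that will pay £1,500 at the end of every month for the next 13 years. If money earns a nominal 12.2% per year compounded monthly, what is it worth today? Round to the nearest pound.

£117,090

Periodic rate i = 0.122/12 = 0.0101667; n = 13 × 12 = 156 periods.
PV = 1500 × [1 − (1+0.0101667)^(−156)] / 0.0101667 = 1500 × 78.060089 = 117,090.1330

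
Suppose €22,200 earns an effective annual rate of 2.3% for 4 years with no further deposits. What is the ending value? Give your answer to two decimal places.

€24,313.95

FV = 22,200 × (1 + 0.023)^4 = 24,313.9494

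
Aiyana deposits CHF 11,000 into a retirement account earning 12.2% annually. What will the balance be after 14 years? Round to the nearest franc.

11,000 × (1+0.122)^14 = 11,000 × 5.010718 = 55,117.9025

CHF 55,118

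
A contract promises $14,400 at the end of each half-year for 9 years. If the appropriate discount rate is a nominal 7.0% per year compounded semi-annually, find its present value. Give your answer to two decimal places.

Periodic rate i = 0.07/2 = 0.035; n = 9 × 2 = 18 periods.
Annuity factor a(18|0.035) = 13.189682; PV = 14400 × 13.189682 = 189,931.4169

$189,931.42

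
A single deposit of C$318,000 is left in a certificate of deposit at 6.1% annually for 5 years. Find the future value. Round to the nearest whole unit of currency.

FV = 318,000 × (1 + 0.061)^5 = 427,566.8630

C$427,567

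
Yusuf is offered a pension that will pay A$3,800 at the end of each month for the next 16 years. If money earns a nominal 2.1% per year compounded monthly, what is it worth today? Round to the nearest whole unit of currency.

With 12 periods per year: i = 0.00175, n = 192.
PV = PMT · [1 − (1+i)^(−n)] / i = 3800 · 162.952577 = 619,219.7909

A$619,220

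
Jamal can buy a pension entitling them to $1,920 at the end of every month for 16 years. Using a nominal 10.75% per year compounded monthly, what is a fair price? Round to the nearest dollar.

Periodic rate i = 0.1075/12 = 0.00895833; n = 16 × 12 = 192 periods.
PV = 1920 × [1 − (1+0.00895833)^(−192)] / 0.00895833 = 1920 × 91.485457 = 175,652.0768

$175,652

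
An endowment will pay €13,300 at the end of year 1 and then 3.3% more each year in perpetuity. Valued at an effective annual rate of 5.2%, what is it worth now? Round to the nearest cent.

PV = D₁/(r − g) = 13300/(0.052 − 0.033) = 700,000.0000

€700,000.00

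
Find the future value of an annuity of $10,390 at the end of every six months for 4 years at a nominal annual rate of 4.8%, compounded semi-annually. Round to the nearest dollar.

$90,447

Periodic rate i = 0.048/2 = 0.024; n = 4 × 2 = 8 periods.
Accumulation factor s(8|0.024) = 8.705242; FV = 10390 × 8.705242 = 90,447.4694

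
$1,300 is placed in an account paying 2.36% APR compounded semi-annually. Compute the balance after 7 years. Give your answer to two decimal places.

i = 0.0236/2 = 0.0118 per half-year; n = 7·2 = 14.
1,300 × (1+0.0118)^14 = 1,300 × 1.178489 = 1,532.0354

$1,532.04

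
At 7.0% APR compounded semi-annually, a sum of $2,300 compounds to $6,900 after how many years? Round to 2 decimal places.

Periodic rate i = 0.07/2 = 0.035.
n = ln(6900/2300) / ln(1+0.035) = ln(3.00000) / 0.034401 = 31.9351 half-years
= 31.9351/2 years

15.97 years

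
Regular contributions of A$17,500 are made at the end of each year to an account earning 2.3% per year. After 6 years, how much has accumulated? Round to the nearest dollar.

FV = 17500 × [(1+0.023)^6 − 1] / 0.023 = 17500 × 6.355764 = 111,225.8733

A$111,226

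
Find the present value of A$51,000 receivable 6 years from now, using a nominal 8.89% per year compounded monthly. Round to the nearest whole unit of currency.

With 12 periods per year: i = 0.00740833, n = 72.
PV = FV·(1+i)^(−n) = 51,000 × 0.587762 = 29,975.8402

A$29,976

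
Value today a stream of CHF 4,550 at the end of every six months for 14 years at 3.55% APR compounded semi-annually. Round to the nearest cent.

CHF 99,712.72

With 2 periods per year: i = 0.01775, n = 28.
Annuity factor a(28|0.01775) = 21.914884; PV = 4550 × 21.914884 = 99,712.7231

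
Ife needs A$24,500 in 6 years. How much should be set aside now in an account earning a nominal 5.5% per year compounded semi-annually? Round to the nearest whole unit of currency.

With 2 periods per year: i = 0.0275, n = 12.
PV = FV·(1+i)^(−n) = 24,500 × 0.722134 = 17,692.2928

A$17,692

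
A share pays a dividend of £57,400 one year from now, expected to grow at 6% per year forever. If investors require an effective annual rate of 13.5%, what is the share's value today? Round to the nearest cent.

£765,333.33

PV = D₁/(r − g) = 57400/(0.135 − 0.06) = 765,333.3333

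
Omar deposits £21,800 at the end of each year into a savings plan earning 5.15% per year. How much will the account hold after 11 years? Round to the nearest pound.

FV = PMT · [(1+i)^n − 1] / i = 21800 · 14.318620 = 312,145.9124

£312,146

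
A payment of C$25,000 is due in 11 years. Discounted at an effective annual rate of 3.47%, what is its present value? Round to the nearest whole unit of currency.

C$17,178

PV = FV·(1+i)^(−n) = 25,000 × 0.687133 = 17,178.3350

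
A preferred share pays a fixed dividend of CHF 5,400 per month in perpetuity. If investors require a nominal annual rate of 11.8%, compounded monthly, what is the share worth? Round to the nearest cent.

CHF 549,152.54

Periodic rate i = 0.118/12 = 0.00983333.
PV = PMT / i = 5400 / 0.00983333 = 549,152.5424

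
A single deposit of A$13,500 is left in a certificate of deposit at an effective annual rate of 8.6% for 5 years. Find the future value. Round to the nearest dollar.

13,500 × (1+0.086)^5 = 13,500 × 1.510599 = 20,393.0834

A$20,393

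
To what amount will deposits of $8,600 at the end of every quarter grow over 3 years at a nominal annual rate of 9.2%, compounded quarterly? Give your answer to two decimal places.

With 4 periods per year: i = 0.023, n = 12.
FV = 8600 × [(1+0.023)^12 − 1] / 0.023 = 8600 × 13.640630 = 117,309.4211

$117,309.42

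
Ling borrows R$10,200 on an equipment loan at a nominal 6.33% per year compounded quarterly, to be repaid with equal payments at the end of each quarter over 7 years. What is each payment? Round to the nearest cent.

i = 0.0633/4 = 0.015825 per quarter; n = 7·4 = 28.
Annuity-PV factor = 22.478710; PMT = 10200 / 22.478710 = 453.7627

R$453.76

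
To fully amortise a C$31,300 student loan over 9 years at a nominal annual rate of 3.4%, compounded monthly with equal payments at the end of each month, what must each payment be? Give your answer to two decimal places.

C$336.82

i = 0.034/12 = 0.00283333 per month; n = 9·12 = 108.
PMT = 31300 / ( [1 − (1+0.00283333)^(−108)] / 0.00283333 ) = 31300 / 92.927538 = 336.8216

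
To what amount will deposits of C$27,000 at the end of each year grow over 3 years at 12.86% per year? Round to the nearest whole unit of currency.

C$91,863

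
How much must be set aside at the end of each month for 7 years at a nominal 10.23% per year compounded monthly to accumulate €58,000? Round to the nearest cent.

i = 0.1023/12 = 0.008525 per month; n = 7·12 = 84.
PMT = 58000 / ( [(1+0.008525)^84 − 1] / 0.008525 ) = 58000 / 122.021668 = 475.3254

€475.33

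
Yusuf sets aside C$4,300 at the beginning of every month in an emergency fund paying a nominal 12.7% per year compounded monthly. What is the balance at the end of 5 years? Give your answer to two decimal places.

i = 0.127/12 = 0.0105833 per month; n = 5·12 = 60.
FV = 4300 × [(1+0.0105833)^60 − 1] / 0.0105833 × (1+i) = 4300 × 84.099908 = 361,629.6036
(annuity-due: payments at period start, so ×(1+i).)

C$361,629.60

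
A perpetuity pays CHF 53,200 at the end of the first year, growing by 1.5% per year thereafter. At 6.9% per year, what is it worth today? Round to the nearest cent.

PV = PMT / (i − g) = 53200 / (0.069 − 0.015) = 53200 / 0.054000 = 985,185.1852

CHF 985,185.19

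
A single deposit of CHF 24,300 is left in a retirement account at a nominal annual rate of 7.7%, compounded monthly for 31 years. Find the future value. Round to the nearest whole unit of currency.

CHF 262,395

Periodic rate i = 0.077/12 = 0.00641667; n = 31 × 12 = 372 periods.
FV = PV·(1+i)^n = 24,300 × 10.798144 = 262,394.9109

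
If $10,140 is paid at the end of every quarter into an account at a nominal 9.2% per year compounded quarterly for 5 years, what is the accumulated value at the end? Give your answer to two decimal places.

With 4 periods per year: i = 0.023, n = 20.
FV = 10140 × [(1+0.023)^20 − 1] / 0.023 = 10140 × 25.036609 = 253,871.2169

$253,871.22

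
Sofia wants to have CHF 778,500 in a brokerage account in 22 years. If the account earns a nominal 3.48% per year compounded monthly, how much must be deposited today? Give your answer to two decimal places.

CHF 362,446.53

i = 0.0348/12 = 0.0029 per month; n = 22·12 = 264.
Discount factor = (1+0.0029)^(−264) = 0.465570; PV = 778,500 × 0.465570 = 362,446.5335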